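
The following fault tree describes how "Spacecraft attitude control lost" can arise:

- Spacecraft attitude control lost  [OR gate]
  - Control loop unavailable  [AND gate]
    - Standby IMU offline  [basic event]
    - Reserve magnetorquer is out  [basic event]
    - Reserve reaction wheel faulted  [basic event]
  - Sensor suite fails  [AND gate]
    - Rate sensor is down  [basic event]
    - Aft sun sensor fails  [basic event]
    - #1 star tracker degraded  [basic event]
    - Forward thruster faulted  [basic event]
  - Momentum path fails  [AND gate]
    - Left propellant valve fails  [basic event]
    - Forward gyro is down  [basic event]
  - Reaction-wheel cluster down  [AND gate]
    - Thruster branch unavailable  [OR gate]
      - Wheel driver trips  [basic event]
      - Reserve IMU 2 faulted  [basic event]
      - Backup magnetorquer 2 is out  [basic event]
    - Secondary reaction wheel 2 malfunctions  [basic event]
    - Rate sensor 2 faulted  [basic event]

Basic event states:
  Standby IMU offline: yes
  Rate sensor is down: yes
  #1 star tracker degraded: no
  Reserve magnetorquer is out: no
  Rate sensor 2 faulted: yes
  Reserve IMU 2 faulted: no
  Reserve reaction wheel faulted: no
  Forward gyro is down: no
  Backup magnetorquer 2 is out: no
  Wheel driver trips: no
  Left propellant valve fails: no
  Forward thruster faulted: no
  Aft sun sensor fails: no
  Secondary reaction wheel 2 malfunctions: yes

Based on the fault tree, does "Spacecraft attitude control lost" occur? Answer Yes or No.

Control loop unavailable [AND]: Standby IMU offline=occurs, Reserve magnetorquer is out=not, Reserve reaction wheel faulted=not → not all inputs occur → does not occur.
Sensor suite fails [AND]: Rate sensor is down=occurs, Aft sun sensor fails=not, #1 star tracker degraded=not, Forward thruster faulted=not → not all inputs occur → does not occur.
Momentum path fails [AND]: Left propellant valve fails=not, Forward gyro is down=not → not all inputs occur → does not occur.
Thruster branch unavailable [OR]: Wheel driver trips=not, Reserve IMU 2 faulted=not, Backup magnetorquer 2 is out=not → no input occurs → does not occur.
Reaction-wheel cluster down [AND]: Thruster branch unavailable=not, Secondary reaction wheel 2 malfunctions=occurs, Rate sensor 2 faulted=occurs → not all inputs occur → does not occur.
Spacecraft attitude control lost [OR]: Control loop unavailable=not, Sensor suite fails=not, Momentum path fails=not, Reaction-wheel cluster down=not → no input occurs → does not occur.

No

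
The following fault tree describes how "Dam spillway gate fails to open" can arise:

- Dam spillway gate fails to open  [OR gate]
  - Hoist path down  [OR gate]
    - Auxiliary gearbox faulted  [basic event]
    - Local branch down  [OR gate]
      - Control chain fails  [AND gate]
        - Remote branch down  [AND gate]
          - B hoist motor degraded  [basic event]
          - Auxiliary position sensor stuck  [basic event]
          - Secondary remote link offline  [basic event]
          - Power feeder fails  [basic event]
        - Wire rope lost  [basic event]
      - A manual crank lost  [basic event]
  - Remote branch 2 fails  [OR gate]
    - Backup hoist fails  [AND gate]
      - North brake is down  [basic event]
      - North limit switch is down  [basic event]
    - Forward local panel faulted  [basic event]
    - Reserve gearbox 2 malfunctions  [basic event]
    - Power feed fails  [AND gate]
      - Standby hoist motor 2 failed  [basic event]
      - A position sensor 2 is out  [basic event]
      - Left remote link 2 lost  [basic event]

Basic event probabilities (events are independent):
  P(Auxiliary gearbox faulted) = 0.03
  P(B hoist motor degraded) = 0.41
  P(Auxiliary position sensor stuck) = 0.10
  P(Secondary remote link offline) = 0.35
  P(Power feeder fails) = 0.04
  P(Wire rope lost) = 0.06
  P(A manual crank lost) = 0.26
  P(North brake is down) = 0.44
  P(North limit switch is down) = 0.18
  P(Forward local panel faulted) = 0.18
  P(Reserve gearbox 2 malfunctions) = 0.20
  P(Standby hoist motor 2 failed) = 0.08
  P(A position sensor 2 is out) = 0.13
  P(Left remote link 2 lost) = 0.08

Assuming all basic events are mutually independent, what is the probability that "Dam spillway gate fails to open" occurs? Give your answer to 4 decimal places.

P(Remote branch down) [AND] = 0.41 × 0.10 × 0.35 × 0.04 = 0.000574
P(Control chain fails) [AND] = 0.000574 × 0.06 = 0.000034
P(Local branch down) [OR] = 1 − (1−0.000034) × (1−0.26) = 0.260025
P(Hoist path down) [OR] = 1 − (1−0.03) × (1−0.260025) = 0.282224
P(Backup hoist fails) [AND] = 0.44 × 0.18 = 0.079200
P(Power feed fails) [AND] = 0.08 × 0.13 × 0.08 = 0.000832
P(Remote branch 2 fails) [OR] = 1 − (1−0.079200) × (1−0.18) × (1−0.20) × (1−0.000832) = 0.396458
P(Dam spillway gate fails to open) [OR] = 1 − (1−0.282224) × (1−0.396458) = 0.566792
Rounded to 4 decimal places: P(Dam spillway gate fails to open) ≈ 0.5668.

0.5668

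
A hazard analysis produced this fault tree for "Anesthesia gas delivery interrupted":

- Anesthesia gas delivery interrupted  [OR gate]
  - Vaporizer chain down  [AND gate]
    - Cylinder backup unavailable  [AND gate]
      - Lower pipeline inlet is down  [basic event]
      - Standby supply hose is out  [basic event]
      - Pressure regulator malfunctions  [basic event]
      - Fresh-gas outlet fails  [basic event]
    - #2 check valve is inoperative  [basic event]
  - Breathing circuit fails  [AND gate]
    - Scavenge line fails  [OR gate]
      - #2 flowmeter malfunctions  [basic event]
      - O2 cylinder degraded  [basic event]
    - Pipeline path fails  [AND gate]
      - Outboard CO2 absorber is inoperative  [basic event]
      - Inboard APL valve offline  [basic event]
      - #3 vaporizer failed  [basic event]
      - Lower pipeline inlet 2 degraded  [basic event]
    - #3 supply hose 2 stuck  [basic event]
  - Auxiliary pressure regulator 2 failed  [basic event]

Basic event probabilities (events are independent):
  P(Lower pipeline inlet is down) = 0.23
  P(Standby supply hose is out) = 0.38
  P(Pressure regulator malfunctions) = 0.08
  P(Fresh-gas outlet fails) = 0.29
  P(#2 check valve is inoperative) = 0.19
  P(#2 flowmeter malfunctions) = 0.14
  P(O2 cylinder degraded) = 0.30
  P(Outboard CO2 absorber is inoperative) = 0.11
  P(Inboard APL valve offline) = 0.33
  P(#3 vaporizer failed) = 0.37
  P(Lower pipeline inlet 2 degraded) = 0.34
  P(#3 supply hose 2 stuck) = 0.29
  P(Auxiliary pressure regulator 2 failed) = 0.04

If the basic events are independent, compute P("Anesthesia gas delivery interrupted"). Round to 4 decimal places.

0.0409

P(Cylinder backup unavailable) [AND] = 0.23 × 0.38 × 0.08 × 0.29 = 0.002028
P(Vaporizer chain down) [AND] = 0.002028 × 0.19 = 0.000385
P(Scavenge line fails) [OR] = 1 − (1−0.14) × (1−0.30) = 0.398000
P(Pipeline path fails) [AND] = 0.11 × 0.33 × 0.37 × 0.34 = 0.004567
P(Breathing circuit fails) [AND] = 0.398000 × 0.004567 × 0.29 = 0.000527
P(Anesthesia gas delivery interrupted) [OR] = 1 − (1−0.000385) × (1−0.000527) × (1−0.04) = 0.040875
Rounded to 4 decimal places: P(Anesthesia gas delivery interrupted) ≈ 0.0409.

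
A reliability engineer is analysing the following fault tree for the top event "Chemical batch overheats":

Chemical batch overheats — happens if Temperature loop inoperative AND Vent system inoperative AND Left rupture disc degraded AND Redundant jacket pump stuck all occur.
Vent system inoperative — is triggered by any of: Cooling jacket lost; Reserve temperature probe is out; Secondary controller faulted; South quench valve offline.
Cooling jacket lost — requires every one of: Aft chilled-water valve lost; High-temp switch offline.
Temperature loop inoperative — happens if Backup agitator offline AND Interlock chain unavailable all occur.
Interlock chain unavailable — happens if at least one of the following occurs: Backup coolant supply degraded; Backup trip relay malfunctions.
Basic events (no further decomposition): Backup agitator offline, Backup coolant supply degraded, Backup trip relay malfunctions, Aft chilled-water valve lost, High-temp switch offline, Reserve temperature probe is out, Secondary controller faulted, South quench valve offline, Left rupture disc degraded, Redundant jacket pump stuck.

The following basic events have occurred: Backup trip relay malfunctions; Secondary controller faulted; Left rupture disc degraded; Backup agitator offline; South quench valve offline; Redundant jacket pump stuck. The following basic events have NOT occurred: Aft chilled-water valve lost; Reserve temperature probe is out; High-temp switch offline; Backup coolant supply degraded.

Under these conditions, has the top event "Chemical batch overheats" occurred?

Yes

Interlock chain unavailable [OR]: Backup coolant supply degraded=not, Backup trip relay malfunctions=occurs → at least one input occurs → occurs.
Temperature loop inoperative [AND]: Backup agitator offline=occurs, Interlock chain unavailable=occurs → all inputs occur → occurs.
Cooling jacket lost [AND]: Aft chilled-water valve lost=not, High-temp switch offline=not → not all inputs occur → does not occur.
Vent system inoperative [OR]: Cooling jacket lost=not, Reserve temperature probe is out=not, Secondary controller faulted=occurs, South quench valve offline=occurs → at least one input occurs → occurs.
Chemical batch overheats [AND]: Temperature loop inoperative=occurs, Vent system inoperative=occurs, Left rupture disc degraded=occurs, Redundant jacket pump stuck=occurs → all inputs occur → occurs.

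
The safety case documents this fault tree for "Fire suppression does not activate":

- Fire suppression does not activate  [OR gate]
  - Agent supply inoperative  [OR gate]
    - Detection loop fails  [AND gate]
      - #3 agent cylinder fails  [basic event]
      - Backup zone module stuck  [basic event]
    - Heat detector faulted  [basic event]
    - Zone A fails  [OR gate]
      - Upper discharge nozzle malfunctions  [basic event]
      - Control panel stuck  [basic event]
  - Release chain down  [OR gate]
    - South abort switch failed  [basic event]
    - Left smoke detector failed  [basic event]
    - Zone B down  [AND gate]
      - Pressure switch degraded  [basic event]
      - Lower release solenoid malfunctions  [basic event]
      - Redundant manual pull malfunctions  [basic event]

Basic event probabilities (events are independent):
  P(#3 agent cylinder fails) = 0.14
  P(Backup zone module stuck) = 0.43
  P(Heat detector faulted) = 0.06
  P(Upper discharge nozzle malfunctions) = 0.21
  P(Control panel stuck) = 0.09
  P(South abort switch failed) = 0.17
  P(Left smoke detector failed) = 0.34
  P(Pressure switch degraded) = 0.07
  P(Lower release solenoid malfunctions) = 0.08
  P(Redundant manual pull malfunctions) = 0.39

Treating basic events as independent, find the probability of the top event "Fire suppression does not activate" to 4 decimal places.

0.6529

P(Detection loop fails) [AND] = 0.14 × 0.43 = 0.060200
P(Zone A fails) [OR] = 1 − (1−0.21) × (1−0.09) = 0.281100
P(Agent supply inoperative) [OR] = 1 − (1−0.060200) × (1−0.06) × (1−0.281100) = 0.364915
P(Zone B down) [AND] = 0.07 × 0.08 × 0.39 = 0.002184
P(Release chain down) [OR] = 1 − (1−0.17) × (1−0.34) × (1−0.002184) = 0.453396
P(Fire suppression does not activate) [OR] = 1 − (1−0.364915) × (1−0.453396) = 0.652860
Rounded to 4 decimal places: P(Fire suppression does not activate) ≈ 0.6529.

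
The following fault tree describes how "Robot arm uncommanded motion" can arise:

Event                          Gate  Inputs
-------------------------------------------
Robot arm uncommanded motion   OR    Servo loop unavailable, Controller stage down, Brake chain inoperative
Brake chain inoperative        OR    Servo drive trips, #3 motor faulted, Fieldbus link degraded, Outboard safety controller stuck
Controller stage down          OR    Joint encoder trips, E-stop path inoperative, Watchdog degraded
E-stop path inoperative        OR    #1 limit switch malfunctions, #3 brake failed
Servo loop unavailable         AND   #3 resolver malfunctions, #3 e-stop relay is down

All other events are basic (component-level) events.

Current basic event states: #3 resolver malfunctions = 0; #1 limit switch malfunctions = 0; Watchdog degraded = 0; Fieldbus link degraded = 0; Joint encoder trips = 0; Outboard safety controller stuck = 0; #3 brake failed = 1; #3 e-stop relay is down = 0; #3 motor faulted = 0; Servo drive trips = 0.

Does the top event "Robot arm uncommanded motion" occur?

Yes

Servo loop unavailable [AND]: #3 resolver malfunctions=not, #3 e-stop relay is down=not → not all inputs occur → does not occur.
E-stop path inoperative [OR]: #1 limit switch malfunctions=not, #3 brake failed=occurs → at least one input occurs → occurs.
Controller stage down [OR]: Joint encoder trips=not, E-stop path inoperative=occurs, Watchdog degraded=not → at least one input occurs → occurs.
Brake chain inoperative [OR]: Servo drive trips=not, #3 motor faulted=not, Fieldbus link degraded=not, Outboard safety controller stuck=not → no input occurs → does not occur.
Robot arm uncommanded motion [OR]: Servo loop unavailable=not, Controller stage down=occurs, Brake chain inoperative=not → at least one input occurs → occurs.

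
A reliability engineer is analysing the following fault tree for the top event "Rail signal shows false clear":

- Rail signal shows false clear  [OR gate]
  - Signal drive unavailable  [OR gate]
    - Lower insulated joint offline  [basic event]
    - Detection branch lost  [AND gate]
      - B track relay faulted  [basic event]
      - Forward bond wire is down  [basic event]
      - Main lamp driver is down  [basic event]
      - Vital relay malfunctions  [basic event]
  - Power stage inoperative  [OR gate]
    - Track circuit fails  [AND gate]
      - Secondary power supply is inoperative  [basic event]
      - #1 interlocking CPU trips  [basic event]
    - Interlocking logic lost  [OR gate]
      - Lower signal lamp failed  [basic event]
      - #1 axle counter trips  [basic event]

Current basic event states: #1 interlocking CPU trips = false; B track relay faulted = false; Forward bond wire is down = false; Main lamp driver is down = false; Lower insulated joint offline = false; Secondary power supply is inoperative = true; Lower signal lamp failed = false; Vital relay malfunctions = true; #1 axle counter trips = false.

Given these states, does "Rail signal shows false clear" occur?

No

Detection branch lost [AND]: B track relay faulted=not, Forward bond wire is down=not, Main lamp driver is down=not, Vital relay malfunctions=occurs → not all inputs occur → does not occur.
Signal drive unavailable [OR]: Lower insulated joint offline=not, Detection branch lost=not → no input occurs → does not occur.
Track circuit fails [AND]: Secondary power supply is inoperative=occurs, #1 interlocking CPU trips=not → not all inputs occur → does not occur.
Interlocking logic lost [OR]: Lower signal lamp failed=not, #1 axle counter trips=not → no input occurs → does not occur.
Power stage inoperative [OR]: Track circuit fails=not, Interlocking logic lost=not → no input occurs → does not occur.
Rail signal shows false clear [OR]: Signal drive unavailable=not, Power stage inoperative=not → no input occurs → does not occur.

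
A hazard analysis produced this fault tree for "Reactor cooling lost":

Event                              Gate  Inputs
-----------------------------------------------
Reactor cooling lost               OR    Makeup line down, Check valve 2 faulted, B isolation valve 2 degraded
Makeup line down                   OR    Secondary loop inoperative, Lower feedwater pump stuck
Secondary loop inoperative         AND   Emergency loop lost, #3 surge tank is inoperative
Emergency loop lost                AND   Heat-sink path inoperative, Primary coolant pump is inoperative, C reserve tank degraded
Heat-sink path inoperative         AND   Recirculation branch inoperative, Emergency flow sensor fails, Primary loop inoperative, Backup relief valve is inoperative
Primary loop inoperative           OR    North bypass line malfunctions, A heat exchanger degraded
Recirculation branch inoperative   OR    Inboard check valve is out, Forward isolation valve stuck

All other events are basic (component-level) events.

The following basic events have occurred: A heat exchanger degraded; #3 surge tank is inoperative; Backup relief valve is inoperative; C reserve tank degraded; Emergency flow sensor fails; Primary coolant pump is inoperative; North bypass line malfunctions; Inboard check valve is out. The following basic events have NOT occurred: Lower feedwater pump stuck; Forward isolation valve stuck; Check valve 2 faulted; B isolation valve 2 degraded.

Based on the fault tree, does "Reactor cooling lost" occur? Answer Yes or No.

Yes

Recirculation branch inoperative [OR]: Inboard check valve is out=occurs, Forward isolation valve stuck=not → at least one input occurs → occurs.
Primary loop inoperative [OR]: North bypass line malfunctions=occurs, A heat exchanger degraded=occurs → at least one input occurs → occurs.
Heat-sink path inoperative [AND]: Recirculation branch inoperative=occurs, Emergency flow sensor fails=occurs, Primary loop inoperative=occurs, Backup relief valve is inoperative=occurs → all inputs occur → occurs.
Emergency loop lost [AND]: Heat-sink path inoperative=occurs, Primary coolant pump is inoperative=occurs, C reserve tank degraded=occurs → all inputs occur → occurs.
Secondary loop inoperative [AND]: Emergency loop lost=occurs, #3 surge tank is inoperative=occurs → all inputs occur → occurs.
Makeup line down [OR]: Secondary loop inoperative=occurs, Lower feedwater pump stuck=not → at least one input occurs → occurs.
Reactor cooling lost [OR]: Makeup line down=occurs, Check valve 2 faulted=not, B isolation valve 2 degraded=not → at least one input occurs → occurs.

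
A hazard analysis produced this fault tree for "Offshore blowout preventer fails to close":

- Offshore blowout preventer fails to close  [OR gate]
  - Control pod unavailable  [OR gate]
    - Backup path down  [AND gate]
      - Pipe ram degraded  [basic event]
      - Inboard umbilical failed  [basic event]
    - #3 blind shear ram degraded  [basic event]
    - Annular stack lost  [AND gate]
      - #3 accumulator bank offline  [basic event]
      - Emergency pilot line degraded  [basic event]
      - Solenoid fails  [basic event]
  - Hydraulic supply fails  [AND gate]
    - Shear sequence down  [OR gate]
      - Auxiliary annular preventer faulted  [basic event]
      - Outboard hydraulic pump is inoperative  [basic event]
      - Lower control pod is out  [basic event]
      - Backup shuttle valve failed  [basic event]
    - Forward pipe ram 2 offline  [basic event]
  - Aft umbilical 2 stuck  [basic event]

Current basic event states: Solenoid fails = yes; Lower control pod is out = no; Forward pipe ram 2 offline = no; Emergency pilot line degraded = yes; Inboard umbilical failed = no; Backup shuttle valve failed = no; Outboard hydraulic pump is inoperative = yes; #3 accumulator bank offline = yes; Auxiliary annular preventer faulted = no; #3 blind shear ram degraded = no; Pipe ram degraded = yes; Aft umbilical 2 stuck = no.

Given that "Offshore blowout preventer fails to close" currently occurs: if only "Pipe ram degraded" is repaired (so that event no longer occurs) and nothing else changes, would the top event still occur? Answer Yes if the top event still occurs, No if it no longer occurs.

Yes

Counterfactual: set "Pipe ram degraded" to not occurred.
Backup path down [AND]: Pipe ram degraded=not, Inboard umbilical failed=not → not all inputs occur → does not occur.
Annular stack lost [AND]: #3 accumulator bank offline=occurs, Emergency pilot line degraded=occurs, Solenoid fails=occurs → all inputs occur → occurs.
Control pod unavailable [OR]: Backup path down=not, #3 blind shear ram degraded=not, Annular stack lost=occurs → at least one input occurs → occurs.
Shear sequence down [OR]: Auxiliary annular preventer faulted=not, Outboard hydraulic pump is inoperative=occurs, Lower control pod is out=not, Backup shuttle valve failed=not → at least one input occurs → occurs.
Hydraulic supply fails [AND]: Shear sequence down=occurs, Forward pipe ram 2 offline=not → not all inputs occur → does not occur.
Offshore blowout preventer fails to close [OR]: Control pod unavailable=occurs, Hydraulic supply fails=not, Aft umbilical 2 stuck=not → at least one input occurs → occurs.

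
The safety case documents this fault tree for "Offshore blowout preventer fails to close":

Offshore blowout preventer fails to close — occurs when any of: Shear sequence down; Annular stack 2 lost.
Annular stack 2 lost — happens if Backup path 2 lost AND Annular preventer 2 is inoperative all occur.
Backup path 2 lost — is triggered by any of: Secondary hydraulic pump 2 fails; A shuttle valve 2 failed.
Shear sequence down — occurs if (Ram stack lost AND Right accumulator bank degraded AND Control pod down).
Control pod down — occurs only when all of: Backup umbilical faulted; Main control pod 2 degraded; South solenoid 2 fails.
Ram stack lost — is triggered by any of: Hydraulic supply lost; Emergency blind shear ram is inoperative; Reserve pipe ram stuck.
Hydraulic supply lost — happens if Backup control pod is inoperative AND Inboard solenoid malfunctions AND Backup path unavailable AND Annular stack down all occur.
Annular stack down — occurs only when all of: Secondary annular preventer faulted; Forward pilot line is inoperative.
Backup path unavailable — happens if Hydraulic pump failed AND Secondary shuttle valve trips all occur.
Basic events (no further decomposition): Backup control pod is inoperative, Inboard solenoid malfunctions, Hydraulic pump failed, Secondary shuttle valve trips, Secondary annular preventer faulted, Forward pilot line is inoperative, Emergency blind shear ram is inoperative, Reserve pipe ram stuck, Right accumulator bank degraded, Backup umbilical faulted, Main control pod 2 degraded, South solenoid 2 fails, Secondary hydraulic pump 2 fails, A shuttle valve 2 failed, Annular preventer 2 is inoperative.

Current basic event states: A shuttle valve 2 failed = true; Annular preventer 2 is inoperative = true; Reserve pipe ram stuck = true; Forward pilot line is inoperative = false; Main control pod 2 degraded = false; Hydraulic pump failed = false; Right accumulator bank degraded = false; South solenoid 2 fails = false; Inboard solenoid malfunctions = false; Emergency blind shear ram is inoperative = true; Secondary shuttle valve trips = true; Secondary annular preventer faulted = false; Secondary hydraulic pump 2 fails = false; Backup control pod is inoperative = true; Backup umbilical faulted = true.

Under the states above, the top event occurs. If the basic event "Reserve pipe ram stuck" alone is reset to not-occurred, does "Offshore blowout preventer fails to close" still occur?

Yes

Counterfactual: set "Reserve pipe ram stuck" to not occurred.
Backup path unavailable [AND]: Hydraulic pump failed=not, Secondary shuttle valve trips=occurs → not all inputs occur → does not occur.
Annular stack down [AND]: Secondary annular preventer faulted=not, Forward pilot line is inoperative=not → not all inputs occur → does not occur.
Hydraulic supply lost [AND]: Backup control pod is inoperative=occurs, Inboard solenoid malfunctions=not, Backup path unavailable=not, Annular stack down=not → not all inputs occur → does not occur.
Ram stack lost [OR]: Hydraulic supply lost=not, Emergency blind shear ram is inoperative=occurs, Reserve pipe ram stuck=not → at least one input occurs → occurs.
Control pod down [AND]: Backup umbilical faulted=occurs, Main control pod 2 degraded=not, South solenoid 2 fails=not → not all inputs occur → does not occur.
Shear sequence down [AND]: Ram stack lost=occurs, Right accumulator bank degraded=not, Control pod down=not → not all inputs occur → does not occur.
Backup path 2 lost [OR]: Secondary hydraulic pump 2 fails=not, A shuttle valve 2 failed=occurs → at least one input occurs → occurs.
Annular stack 2 lost [AND]: Backup path 2 lost=occurs, Annular preventer 2 is inoperative=occurs → all inputs occur → occurs.
Offshore blowout preventer fails to close [OR]: Shear sequence down=not, Annular stack 2 lost=occurs → at least one input occurs → occurs.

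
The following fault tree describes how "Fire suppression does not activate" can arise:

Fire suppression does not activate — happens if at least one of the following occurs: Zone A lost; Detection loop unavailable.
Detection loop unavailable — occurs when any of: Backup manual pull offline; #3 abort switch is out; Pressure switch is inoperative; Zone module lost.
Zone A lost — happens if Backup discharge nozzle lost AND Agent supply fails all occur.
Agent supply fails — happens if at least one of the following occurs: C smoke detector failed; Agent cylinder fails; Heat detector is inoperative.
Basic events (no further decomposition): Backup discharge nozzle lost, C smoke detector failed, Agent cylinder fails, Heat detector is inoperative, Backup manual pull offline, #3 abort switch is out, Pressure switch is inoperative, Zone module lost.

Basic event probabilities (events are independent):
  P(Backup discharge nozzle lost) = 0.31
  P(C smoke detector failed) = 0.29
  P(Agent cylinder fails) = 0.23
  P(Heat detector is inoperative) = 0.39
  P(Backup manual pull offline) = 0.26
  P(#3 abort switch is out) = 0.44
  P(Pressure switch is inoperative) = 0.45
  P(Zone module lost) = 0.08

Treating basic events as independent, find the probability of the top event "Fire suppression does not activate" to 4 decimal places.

P(Agent supply fails) [OR] = 1 − (1−0.29) × (1−0.23) × (1−0.39) = 0.666513
P(Zone A lost) [AND] = 0.31 × 0.666513 = 0.206619
P(Detection loop unavailable) [OR] = 1 − (1−0.26) × (1−0.44) × (1−0.45) × (1−0.08) = 0.790314
P(Fire suppression does not activate) [OR] = 1 − (1−0.206619) × (1−0.790314) = 0.833639
Rounded to 4 decimal places: P(Fire suppression does not activate) ≈ 0.8336.

0.8336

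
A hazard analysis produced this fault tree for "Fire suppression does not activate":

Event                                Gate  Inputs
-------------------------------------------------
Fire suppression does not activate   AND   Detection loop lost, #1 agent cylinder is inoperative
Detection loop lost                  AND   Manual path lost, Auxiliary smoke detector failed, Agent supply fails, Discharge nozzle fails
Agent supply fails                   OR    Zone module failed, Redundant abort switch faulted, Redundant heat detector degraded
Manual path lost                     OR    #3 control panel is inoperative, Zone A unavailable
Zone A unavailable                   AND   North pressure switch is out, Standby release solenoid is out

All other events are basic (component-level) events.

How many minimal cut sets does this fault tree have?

6

Zone A unavailable [AND]: one cut set from each child combined → 1 × 1 = 1 cut set(s).
Manual path lost [OR]: union of children's cut sets → 2 cut set(s).
Agent supply fails [OR]: union of children's cut sets → 3 cut set(s).
Detection loop lost [AND]: one cut set from each child combined → 2 × 1 × 3 × 1 = 6 cut set(s).
Fire suppression does not activate [AND]: one cut set from each child combined → 6 × 1 = 6 cut set(s).
Minimal cut sets: {#1 agent cylinder is inoperative, #3 control panel is inoperative, Auxiliary smoke detector failed, Discharge nozzle fails, Zone module failed}; {#1 agent cylinder is inoperative, #3 control panel is inoperative, Auxiliary smoke detector failed, Discharge nozzle fails, Redundant abort switch faulted}; {#1 agent cylinder is inoperative, #3 control panel is inoperative, Auxiliary smoke detector failed, Discharge nozzle fails, Redundant heat detector degraded}; {#1 agent cylinder is inoperative, Auxiliary smoke detector failed, Discharge nozzle fails, North pressure switch is out, Standby release solenoid is out, Zone module failed}; {#1 agent cylinder is inoperative, Auxiliary smoke detector failed, Discharge nozzle fails, North pressure switch is out, Redundant abort switch faulted, Standby release solenoid is out}; {#1 agent cylinder is inoperative, Auxiliary smoke detector failed, Discharge nozzle fails, North pressure switch is out, Redundant heat detector degraded, Standby release solenoid is out}.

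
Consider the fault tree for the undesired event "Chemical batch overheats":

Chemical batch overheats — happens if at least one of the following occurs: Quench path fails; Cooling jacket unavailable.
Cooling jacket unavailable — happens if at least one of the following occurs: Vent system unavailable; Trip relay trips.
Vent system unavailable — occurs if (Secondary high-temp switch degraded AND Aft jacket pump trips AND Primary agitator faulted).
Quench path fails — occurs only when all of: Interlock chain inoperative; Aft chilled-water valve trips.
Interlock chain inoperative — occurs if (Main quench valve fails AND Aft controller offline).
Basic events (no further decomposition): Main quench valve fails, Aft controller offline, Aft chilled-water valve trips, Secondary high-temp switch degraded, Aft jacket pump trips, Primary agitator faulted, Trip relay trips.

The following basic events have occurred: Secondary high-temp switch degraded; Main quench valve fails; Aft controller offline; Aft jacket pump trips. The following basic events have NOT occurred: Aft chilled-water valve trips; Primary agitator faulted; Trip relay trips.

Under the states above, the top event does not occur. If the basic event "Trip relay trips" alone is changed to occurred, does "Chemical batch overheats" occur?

Counterfactual: set "Trip relay trips" to occurred.
Interlock chain inoperative [AND]: Main quench valve fails=occurs, Aft controller offline=occurs → all inputs occur → occurs.
Quench path fails [AND]: Interlock chain inoperative=occurs, Aft chilled-water valve trips=not → not all inputs occur → does not occur.
Vent system unavailable [AND]: Secondary high-temp switch degraded=occurs, Aft jacket pump trips=occurs, Primary agitator faulted=not → not all inputs occur → does not occur.
Cooling jacket unavailable [OR]: Vent system unavailable=not, Trip relay trips=occurs → at least one input occurs → occurs.
Chemical batch overheats [OR]: Quench path fails=not, Cooling jacket unavailable=occurs → at least one input occurs → occurs.

Yes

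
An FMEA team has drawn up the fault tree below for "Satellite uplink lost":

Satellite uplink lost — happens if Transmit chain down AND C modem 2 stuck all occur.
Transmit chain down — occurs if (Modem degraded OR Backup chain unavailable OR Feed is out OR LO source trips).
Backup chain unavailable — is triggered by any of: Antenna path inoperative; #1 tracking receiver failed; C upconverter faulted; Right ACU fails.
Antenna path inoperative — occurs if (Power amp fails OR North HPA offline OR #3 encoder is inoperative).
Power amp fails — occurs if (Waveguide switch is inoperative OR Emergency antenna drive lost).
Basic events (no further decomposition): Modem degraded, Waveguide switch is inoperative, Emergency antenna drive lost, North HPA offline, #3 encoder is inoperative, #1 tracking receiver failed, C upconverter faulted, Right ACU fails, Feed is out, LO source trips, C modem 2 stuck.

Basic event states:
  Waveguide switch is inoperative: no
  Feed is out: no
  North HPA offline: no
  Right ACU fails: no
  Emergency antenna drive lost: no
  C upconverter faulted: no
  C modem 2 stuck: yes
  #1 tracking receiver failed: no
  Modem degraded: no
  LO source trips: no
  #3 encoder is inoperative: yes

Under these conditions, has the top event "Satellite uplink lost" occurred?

Power amp fails [OR]: Waveguide switch is inoperative=not, Emergency antenna drive lost=not → no input occurs → does not occur.
Antenna path inoperative [OR]: Power amp fails=not, North HPA offline=not, #3 encoder is inoperative=occurs → at least one input occurs → occurs.
Backup chain unavailable [OR]: Antenna path inoperative=occurs, #1 tracking receiver failed=not, C upconverter faulted=not, Right ACU fails=not → at least one input occurs → occurs.
Transmit chain down [OR]: Modem degraded=not, Backup chain unavailable=occurs, Feed is out=not, LO source trips=not → at least one input occurs → occurs.
Satellite uplink lost [AND]: Transmit chain down=occurs, C modem 2 stuck=occurs → all inputs occur → occurs.

Yes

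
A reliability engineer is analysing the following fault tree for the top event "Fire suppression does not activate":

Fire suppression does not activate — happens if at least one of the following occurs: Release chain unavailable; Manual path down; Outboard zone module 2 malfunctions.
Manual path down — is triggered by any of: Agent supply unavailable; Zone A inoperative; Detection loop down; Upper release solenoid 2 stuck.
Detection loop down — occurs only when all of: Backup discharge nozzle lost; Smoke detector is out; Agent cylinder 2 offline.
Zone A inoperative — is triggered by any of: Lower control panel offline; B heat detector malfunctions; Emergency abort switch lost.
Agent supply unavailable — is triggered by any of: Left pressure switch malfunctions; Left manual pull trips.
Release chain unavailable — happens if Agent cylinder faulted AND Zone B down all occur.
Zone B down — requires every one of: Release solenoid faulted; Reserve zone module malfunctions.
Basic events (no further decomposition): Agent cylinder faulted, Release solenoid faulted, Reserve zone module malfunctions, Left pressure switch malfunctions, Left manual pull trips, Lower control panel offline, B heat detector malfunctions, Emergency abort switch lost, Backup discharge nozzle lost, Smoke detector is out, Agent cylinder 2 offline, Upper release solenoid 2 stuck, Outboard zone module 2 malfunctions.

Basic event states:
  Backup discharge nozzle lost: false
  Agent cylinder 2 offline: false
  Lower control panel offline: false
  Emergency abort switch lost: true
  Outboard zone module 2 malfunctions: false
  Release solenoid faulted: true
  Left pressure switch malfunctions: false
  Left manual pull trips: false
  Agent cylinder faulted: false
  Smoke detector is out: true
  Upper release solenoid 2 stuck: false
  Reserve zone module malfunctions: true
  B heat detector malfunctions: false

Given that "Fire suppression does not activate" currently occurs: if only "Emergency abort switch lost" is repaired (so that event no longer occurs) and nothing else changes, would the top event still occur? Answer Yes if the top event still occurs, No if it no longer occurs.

No

Counterfactual: set "Emergency abort switch lost" to not occurred.
Zone B down [AND]: Release solenoid faulted=occurs, Reserve zone module malfunctions=occurs → all inputs occur → occurs.
Release chain unavailable [AND]: Agent cylinder faulted=not, Zone B down=occurs → not all inputs occur → does not occur.
Agent supply unavailable [OR]: Left pressure switch malfunctions=not, Left manual pull trips=not → no input occurs → does not occur.
Zone A inoperative [OR]: Lower control panel offline=not, B heat detector malfunctions=not, Emergency abort switch lost=not → no input occurs → does not occur.
Detection loop down [AND]: Backup discharge nozzle lost=not, Smoke detector is out=occurs, Agent cylinder 2 offline=not → not all inputs occur → does not occur.
Manual path down [OR]: Agent supply unavailable=not, Zone A inoperative=not, Detection loop down=not, Upper release solenoid 2 stuck=not → no input occurs → does not occur.
Fire suppression does not activate [OR]: Release chain unavailable=not, Manual path down=not, Outboard zone module 2 malfunctions=not → no input occurs → does not occur.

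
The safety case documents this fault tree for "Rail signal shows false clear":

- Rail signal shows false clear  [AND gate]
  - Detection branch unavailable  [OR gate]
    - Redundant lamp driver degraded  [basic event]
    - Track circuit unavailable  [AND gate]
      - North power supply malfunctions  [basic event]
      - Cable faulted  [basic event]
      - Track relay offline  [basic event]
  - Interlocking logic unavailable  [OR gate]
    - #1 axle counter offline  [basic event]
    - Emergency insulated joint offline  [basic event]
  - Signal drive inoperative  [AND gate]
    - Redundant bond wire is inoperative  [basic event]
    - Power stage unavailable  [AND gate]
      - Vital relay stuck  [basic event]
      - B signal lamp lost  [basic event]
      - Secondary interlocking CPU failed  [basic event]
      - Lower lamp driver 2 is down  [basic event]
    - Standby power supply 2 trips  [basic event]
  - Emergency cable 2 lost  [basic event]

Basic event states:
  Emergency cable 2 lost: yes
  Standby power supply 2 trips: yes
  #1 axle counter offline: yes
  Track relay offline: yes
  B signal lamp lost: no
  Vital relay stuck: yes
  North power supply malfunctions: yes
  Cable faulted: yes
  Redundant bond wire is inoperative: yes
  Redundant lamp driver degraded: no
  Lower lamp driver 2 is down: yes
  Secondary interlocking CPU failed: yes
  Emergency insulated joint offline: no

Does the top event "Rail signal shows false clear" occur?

Track circuit unavailable [AND]: North power supply malfunctions=occurs, Cable faulted=occurs, Track relay offline=occurs → all inputs occur → occurs.
Detection branch unavailable [OR]: Redundant lamp driver degraded=not, Track circuit unavailable=occurs → at least one input occurs → occurs.
Interlocking logic unavailable [OR]: #1 axle counter offline=occurs, Emergency insulated joint offline=not → at least one input occurs → occurs.
Power stage unavailable [AND]: Vital relay stuck=occurs, B signal lamp lost=not, Secondary interlocking CPU failed=occurs, Lower lamp driver 2 is down=occurs → not all inputs occur → does not occur.
Signal drive inoperative [AND]: Redundant bond wire is inoperative=occurs, Power stage unavailable=not, Standby power supply 2 trips=occurs → not all inputs occur → does not occur.
Rail signal shows false clear [AND]: Detection branch unavailable=occurs, Interlocking logic unavailable=occurs, Signal drive inoperative=not, Emergency cable 2 lost=occurs → not all inputs occur → does not occur.

No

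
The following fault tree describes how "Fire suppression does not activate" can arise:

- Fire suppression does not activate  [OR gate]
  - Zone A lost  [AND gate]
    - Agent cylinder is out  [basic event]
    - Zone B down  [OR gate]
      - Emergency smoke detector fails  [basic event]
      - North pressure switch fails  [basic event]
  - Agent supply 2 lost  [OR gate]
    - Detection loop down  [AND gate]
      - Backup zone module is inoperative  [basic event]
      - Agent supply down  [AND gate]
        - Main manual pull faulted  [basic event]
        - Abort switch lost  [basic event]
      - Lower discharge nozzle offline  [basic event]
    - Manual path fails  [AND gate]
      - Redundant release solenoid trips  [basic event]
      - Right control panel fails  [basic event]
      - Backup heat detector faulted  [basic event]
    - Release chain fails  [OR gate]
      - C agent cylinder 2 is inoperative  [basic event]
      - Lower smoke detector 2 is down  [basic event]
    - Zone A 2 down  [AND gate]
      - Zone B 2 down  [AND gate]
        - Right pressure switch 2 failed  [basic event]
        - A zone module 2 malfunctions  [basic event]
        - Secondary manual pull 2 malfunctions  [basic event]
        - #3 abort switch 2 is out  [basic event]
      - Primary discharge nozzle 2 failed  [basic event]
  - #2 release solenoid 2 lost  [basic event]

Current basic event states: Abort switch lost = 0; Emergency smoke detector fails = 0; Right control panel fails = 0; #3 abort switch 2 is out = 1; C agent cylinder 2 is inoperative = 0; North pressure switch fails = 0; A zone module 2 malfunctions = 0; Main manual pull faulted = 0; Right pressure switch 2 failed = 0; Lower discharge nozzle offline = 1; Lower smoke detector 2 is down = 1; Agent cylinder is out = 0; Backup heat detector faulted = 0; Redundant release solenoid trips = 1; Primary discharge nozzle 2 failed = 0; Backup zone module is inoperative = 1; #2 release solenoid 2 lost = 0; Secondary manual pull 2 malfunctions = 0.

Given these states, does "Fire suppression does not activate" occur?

Zone B down [OR]: Emergency smoke detector fails=not, North pressure switch fails=not → no input occurs → does not occur.
Zone A lost [AND]: Agent cylinder is out=not, Zone B down=not → not all inputs occur → does not occur.
Agent supply down [AND]: Main manual pull faulted=not, Abort switch lost=not → not all inputs occur → does not occur.
Detection loop down [AND]: Backup zone module is inoperative=occurs, Agent supply down=not, Lower discharge nozzle offline=occurs → not all inputs occur → does not occur.
Manual path fails [AND]: Redundant release solenoid trips=occurs, Right control panel fails=not, Backup heat detector faulted=not → not all inputs occur → does not occur.
Release chain fails [OR]: C agent cylinder 2 is inoperative=not, Lower smoke detector 2 is down=occurs → at least one input occurs → occurs.
Zone B 2 down [AND]: Right pressure switch 2 failed=not, A zone module 2 malfunctions=not, Secondary manual pull 2 malfunctions=not, #3 abort switch 2 is out=occurs → not all inputs occur → does not occur.
Zone A 2 down [AND]: Zone B 2 down=not, Primary discharge nozzle 2 failed=not → not all inputs occur → does not occur.
Agent supply 2 lost [OR]: Detection loop down=not, Manual path fails=not, Release chain fails=occurs, Zone A 2 down=not → at least one input occurs → occurs.
Fire suppression does not activate [OR]: Zone A lost=not, Agent supply 2 lost=occurs, #2 release solenoid 2 lost=not → at least one input occurs → occurs.

Yes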